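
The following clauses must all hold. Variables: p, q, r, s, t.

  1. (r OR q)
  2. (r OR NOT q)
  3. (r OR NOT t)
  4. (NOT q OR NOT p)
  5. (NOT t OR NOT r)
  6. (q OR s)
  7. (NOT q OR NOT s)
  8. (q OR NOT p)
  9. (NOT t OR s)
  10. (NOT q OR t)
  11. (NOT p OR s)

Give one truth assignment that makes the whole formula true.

p=F, q=F, r=T, s=T, t=F

Check each clause:
  1. (q OR r) — r is true.
  2. (r OR NOT q) — r is true.
  3. (NOT t OR r) — r is true.
  4. (NOT q OR NOT p) — NOT q is true.
  5. (NOT r OR NOT t) — NOT t is true.
  6. (s OR q) — s is true.
  7. (NOT s OR NOT q) — NOT q is true.
  8. (NOT p OR q) — NOT p is true.
  9. (s OR NOT t) — NOT t is true.
  10. (t OR NOT q) — NOT q is true.
  11. (s OR NOT p) — s is true.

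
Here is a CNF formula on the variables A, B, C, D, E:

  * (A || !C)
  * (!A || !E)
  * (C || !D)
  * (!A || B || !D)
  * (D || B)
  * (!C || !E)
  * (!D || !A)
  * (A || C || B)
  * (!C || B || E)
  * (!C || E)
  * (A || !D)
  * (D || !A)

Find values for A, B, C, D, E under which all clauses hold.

A = False, B = True, C = False, D = False, E = False

Pure literal: B appears only positively; assign B = True.
Try A = False.
  then C is forced to False.
  then D is forced to False.
E is now unconstrained; take E = False.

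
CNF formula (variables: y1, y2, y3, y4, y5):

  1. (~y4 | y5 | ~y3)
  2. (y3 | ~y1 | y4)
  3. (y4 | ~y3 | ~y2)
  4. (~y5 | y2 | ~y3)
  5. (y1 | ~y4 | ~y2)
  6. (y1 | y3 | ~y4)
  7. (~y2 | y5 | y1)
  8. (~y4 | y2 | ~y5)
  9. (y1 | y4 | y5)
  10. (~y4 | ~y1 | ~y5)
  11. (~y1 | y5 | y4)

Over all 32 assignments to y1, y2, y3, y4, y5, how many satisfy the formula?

4

Satisfying assignments:
  y1=0 y2=0 y3=0 y4=0 y5=1
  y1=0 y2=1 y3=0 y4=0 y5=1
  y1=1 y2=0 y3=0 y4=1 y5=0
  y1=1 y2=1 y3=0 y4=1 y5=0
Count: 4.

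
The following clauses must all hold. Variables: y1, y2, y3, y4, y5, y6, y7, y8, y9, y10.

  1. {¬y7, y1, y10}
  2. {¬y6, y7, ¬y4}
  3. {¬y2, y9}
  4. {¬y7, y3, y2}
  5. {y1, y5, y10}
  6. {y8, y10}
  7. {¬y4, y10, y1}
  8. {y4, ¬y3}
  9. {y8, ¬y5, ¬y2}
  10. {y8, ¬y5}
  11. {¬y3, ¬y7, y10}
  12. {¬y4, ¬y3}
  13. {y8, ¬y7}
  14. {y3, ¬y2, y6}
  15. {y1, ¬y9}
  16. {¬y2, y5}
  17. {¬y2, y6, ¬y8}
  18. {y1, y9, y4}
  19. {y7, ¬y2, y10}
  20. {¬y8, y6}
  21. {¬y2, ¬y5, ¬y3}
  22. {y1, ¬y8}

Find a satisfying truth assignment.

y1=T, y2=F, y3=F, y4=F, y5=F, y6=T, y7=F, y8=T, y9=F, y10=F

Pure literal: y1 appears only positively; assign y1 = True.
Try y2 = False.
For the remaining variables, y3 = False, y4 = False, y5 = False, y6 = True, y7 = False, y8 = True, y9 = False, y10 = False works.
Every clause has at least one true literal under this assignment.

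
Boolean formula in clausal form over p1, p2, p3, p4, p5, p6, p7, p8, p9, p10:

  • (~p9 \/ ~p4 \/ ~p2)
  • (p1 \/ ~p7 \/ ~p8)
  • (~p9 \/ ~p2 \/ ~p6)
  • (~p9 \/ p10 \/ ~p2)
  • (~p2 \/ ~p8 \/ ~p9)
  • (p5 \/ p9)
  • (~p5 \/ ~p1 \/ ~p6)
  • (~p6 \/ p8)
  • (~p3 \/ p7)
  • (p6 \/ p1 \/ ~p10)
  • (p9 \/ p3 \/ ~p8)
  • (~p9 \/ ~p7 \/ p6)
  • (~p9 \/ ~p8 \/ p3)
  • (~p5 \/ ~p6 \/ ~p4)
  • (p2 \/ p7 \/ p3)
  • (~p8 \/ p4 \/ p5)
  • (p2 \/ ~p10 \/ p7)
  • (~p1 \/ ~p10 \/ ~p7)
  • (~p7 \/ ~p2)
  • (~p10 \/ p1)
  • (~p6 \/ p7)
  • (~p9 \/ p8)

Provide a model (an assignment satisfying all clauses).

p1 = 1, p2 = 0, p3 = 0, p4 = 1, p5 = 1, p6 = 0, p7 = 1, p8 = 0, p9 = 0, p10 = 0

Check each clause:
  1. (~p2 \/ ~p9 \/ ~p4) — ~p2 is true.
  2. (~p7 \/ p1 \/ ~p8) — ~p8 is true.
  3. (~p6 \/ ~p9 \/ ~p2) — ~p6 is true.
  4. (~p9 \/ ~p2 \/ p10) — ~p2 is true.
  5. (~p8 \/ ~p2 \/ ~p9) — ~p8 is true.
  6. (p9 \/ p5) — p5 is true.
  7. (~p6 \/ ~p5 \/ ~p1) — ~p6 is true.
  8. (p8 \/ ~p6) — ~p6 is true.
  9. (~p3 \/ p7) — ~p3 is true.
  10. (p6 \/ ~p10 \/ p1) — p1 is true.
  11. (p3 \/ p9 \/ ~p8) — ~p8 is true.
  12. (~p9 \/ ~p7 \/ p6) — ~p9 is true.
  13. (p3 \/ ~p8 \/ ~p9) — ~p8 is true.
  14. (~p5 \/ ~p4 \/ ~p6) — ~p6 is true.
  15. (p2 \/ p7 \/ p3) — p7 is true.
  16. (p4 \/ ~p8 \/ p5) — ~p8 is true.
  17. (p2 \/ ~p10 \/ p7) — ~p10 is true.
  18. (~p7 \/ ~p10 \/ ~p1) — ~p10 is true.
  19. (~p7 \/ ~p2) — ~p2 is true.
  20. (~p10 \/ p1) — p1 is true.
  21. (~p6 \/ p7) — ~p6 is true.
  22. (~p9 \/ p8) — ~p9 is true.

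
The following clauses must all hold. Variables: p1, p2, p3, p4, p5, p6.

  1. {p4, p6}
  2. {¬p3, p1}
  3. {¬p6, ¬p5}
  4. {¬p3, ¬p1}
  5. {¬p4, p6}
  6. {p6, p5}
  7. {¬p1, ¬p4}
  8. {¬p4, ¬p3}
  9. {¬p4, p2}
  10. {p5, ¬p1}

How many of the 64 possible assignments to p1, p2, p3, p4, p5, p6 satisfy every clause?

3

Satisfying assignments:
  p1=F p2=F p3=F p4=F p5=F p6=T
  p1=F p2=T p3=F p4=F p5=F p6=T
  p1=F p2=T p3=F p4=T p5=F p6=T
Count: 3.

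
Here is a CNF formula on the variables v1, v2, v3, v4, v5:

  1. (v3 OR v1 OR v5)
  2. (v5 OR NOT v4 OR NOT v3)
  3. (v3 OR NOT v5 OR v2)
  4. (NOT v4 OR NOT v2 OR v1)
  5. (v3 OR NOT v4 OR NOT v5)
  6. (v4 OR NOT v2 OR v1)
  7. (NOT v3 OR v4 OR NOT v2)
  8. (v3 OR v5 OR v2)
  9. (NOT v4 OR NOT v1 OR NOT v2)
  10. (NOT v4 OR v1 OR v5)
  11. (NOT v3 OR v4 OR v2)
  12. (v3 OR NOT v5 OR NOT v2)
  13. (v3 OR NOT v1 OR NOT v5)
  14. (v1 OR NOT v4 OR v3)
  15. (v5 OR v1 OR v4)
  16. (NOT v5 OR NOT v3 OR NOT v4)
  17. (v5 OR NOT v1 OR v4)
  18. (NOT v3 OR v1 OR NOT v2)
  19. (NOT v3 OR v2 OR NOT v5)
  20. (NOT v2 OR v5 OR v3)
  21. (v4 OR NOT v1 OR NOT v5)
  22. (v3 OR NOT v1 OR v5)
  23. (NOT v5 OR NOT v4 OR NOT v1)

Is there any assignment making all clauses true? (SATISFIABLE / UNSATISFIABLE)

v5 = True:
  v3 = True:
    propagation gives v4=False, v2=False; an empty clause results — contradiction.
  v3 = False:
    propagation gives v2=True; an empty clause results — contradiction.
v5 = False:
  v1 = True:
    propagation gives v4=True, v3=False; an empty clause results — contradiction.
  v1 = False:
    propagation gives v3=True, v4=False; an empty clause results — contradiction.
Every branch closes, so no satisfying assignment exists.

UNSATISFIABLE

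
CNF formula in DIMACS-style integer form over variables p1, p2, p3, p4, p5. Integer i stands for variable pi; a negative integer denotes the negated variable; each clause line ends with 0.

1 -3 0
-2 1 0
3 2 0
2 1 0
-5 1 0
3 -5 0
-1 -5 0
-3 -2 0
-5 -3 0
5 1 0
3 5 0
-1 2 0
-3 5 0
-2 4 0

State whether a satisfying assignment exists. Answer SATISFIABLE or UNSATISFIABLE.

UNSATISFIABLE

p1 = True:
  propagation gives p5=False, p3=True; an empty clause results — contradiction.
p1 = False:
  propagation gives p3=False, p2=False; an empty clause results — contradiction.
Every branch closes, so no satisfying assignment exists.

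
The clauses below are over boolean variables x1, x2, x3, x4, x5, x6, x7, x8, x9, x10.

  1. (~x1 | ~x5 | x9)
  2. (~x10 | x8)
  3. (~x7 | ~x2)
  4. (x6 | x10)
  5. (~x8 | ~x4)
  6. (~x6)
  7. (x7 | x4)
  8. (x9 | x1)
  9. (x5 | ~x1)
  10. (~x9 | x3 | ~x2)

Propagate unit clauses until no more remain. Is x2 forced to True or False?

False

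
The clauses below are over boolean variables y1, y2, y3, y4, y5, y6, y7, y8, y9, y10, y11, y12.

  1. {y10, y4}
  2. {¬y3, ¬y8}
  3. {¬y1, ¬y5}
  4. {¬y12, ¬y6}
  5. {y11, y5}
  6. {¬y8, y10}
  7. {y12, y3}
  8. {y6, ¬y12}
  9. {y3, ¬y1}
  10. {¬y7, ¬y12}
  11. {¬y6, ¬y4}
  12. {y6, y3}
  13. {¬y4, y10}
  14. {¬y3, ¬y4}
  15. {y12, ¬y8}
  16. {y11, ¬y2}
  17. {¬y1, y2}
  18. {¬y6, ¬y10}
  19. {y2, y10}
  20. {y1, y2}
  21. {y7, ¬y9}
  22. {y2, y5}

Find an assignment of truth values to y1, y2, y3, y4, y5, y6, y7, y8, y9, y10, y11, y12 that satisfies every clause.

y1=True, y2=True, y3=True, y4=False, y5=False, y6=False, y7=True, y8=False, y9=True, y10=True, y11=True, y12=False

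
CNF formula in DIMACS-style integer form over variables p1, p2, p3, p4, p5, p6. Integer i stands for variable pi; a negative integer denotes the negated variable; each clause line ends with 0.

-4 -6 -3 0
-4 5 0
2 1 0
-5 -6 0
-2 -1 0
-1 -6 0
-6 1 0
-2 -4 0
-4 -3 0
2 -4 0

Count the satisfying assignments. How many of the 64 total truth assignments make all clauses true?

8

The models are:
  p1=F p2=T p3=F p4=F p5=F p6=F
  p1=F p2=T p3=F p4=F p5=T p6=F
  p1=F p2=T p3=T p4=F p5=F p6=F
  p1=F p2=T p3=T p4=F p5=T p6=F
  p1=T p2=F p3=F p4=F p5=F p6=F
  p1=T p2=F p3=F p4=F p5=T p6=F
  p1=T p2=F p3=T p4=F p5=F p6=F
  p1=T p2=F p3=T p4=F p5=T p6=F
Count: 8.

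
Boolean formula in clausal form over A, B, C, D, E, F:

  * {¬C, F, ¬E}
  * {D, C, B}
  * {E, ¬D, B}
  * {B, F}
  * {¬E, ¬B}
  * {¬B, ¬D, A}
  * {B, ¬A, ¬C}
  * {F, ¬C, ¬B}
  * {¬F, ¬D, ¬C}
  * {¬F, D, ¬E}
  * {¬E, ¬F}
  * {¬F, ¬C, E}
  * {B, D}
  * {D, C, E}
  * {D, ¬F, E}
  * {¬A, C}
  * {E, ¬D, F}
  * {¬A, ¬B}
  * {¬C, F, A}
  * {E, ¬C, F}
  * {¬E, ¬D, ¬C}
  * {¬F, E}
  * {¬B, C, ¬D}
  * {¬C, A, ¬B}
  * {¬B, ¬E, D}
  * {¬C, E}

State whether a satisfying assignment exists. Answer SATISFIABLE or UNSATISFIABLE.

UNSATISFIABLE

C = True:
  propagation gives E=True, F=True; an empty clause results — contradiction.
C = False:
  D = True:
    propagation gives B=False, E=True, F=True; an empty clause results — contradiction.
  D = False:
    propagation gives B=True, E=False; an empty clause results — contradiction.
Every branch closes, so no satisfying assignment exists.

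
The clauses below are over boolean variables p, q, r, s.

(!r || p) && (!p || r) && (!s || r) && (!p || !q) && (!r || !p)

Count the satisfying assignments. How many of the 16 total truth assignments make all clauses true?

The models are:
  p=F q=F r=F s=F
  p=F q=T r=F s=F
Count: 2.

2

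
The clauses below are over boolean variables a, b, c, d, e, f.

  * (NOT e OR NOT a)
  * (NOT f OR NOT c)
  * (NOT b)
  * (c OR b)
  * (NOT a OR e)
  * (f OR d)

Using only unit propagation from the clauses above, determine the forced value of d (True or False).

True

(NOT b) stands alone — b = False.
From (c OR b) and b = False: c = True.
(NOT c OR NOT f): since c = True, the clause reduces to (NOT f). f = False.
In (f OR d), f is now false; d must hold, so d = True.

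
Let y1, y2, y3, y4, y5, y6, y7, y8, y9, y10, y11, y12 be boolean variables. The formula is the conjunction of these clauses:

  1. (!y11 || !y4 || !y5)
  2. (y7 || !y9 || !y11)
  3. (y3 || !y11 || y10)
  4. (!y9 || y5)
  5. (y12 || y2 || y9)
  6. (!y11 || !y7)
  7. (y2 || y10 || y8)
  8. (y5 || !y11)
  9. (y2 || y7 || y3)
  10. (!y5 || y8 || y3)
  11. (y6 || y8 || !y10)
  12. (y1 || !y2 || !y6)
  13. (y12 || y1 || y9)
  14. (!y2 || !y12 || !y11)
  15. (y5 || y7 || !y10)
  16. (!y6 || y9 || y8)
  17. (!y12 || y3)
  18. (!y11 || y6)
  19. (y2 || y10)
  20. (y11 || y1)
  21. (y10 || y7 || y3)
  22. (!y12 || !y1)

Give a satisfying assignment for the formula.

y1=1  y2=0  y3=0  y4=1  y5=1  y6=0  y7=1  y8=1  y9=1  y10=1  y11=0  y12=0

y8 occurs only positively in the remaining clauses — set y8 = True.
Branch on y1: take y1 = True.
  then y12 is forced to False.
For the remaining variables, y2 = False, y3 = False, y4 = True, y5 = True, y6 = False, y7 = True, y9 = True, y10 = True, y11 = False works.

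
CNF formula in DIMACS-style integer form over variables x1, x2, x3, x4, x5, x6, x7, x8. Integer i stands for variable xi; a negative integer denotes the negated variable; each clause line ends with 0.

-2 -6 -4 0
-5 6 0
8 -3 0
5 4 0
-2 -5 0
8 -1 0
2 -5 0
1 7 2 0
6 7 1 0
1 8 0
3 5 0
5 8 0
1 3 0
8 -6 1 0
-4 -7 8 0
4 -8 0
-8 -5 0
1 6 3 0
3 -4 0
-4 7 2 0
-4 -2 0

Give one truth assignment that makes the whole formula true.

x1 = 1  x2 = 0  x3 = 1  x4 = 1  x5 = 0  x6 = 0  x7 = 1  x8 = 1

Check each clause:
  1. (!x2 || !x4 || !x6) — !x6 is true.
  2. (!x5 || x6) — !x5 is true.
  3. (x8 || !x3) — x8 is true.
  4. (x5 || x4) — x4 is true.
  5. (!x5 || !x2) — !x5 is true.
  6. (!x1 || x8) — x8 is true.
  7. (!x5 || x2) — !x5 is true.
  8. (x7 || x2 || x1) — x1 is true.
  9. (x1 || x6 || x7) — x1 is true.
  10. (x1 || x8) — x8 is true.
  11. (x5 || x3) — x3 is true.
  12. (x8 || x5) — x8 is true.
  13. (x3 || x1) — x1 is true.
  14. (x8 || x1 || !x6) — x8 is true.
  15. (!x7 || !x4 || x8) — x8 is true.
  16. (x4 || !x8) — x4 is true.
  17. (!x5 || !x8) — !x5 is true.
  18. (x6 || x1 || x3) — x1 is true.
  19. (x3 || !x4) — x3 is true.
  20. (!x4 || x7 || x2) — x7 is true.
  21. (!x4 || !x2) — !x2 is true.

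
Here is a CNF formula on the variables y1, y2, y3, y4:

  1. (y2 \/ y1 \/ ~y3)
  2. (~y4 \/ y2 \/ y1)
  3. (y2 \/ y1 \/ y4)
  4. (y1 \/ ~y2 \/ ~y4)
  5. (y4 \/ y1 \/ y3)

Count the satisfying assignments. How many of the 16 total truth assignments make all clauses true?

9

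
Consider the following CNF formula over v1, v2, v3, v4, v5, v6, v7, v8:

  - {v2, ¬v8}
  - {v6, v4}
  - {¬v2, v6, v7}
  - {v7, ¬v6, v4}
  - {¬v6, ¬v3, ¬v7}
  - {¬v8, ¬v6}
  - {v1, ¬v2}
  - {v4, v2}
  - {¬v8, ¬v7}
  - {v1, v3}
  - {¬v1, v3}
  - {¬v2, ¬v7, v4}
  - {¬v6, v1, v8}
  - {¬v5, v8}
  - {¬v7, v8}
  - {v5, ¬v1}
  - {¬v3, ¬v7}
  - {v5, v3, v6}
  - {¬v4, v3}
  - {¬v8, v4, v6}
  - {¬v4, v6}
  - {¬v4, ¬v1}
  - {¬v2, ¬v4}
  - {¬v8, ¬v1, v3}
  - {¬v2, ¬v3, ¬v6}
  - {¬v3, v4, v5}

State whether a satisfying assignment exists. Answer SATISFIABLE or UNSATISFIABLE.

UNSATISFIABLE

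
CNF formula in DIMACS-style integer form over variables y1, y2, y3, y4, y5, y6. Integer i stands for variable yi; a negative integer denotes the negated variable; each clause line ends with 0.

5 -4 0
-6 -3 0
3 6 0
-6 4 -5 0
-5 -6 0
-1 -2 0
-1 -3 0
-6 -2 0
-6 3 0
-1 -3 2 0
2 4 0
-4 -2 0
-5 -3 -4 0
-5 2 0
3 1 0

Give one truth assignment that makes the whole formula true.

y1 = F, y2 = T, y3 = T, y4 = F, y5 = T, y6 = F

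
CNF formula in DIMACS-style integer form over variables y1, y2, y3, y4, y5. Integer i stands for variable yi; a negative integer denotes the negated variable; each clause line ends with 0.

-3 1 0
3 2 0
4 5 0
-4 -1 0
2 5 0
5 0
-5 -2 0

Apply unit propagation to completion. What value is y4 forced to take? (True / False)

Unit clause (y5) sets y5 = True.
(~y5 \/ ~y2) with y5 = True leaves only ~y2, so y2 = False.
From (y2 \/ y3) and y2 = False: y3 = True.
(y1 \/ ~y3) with y3 = True leaves only y1, so y1 = True.
(~y4 \/ ~y1) with y1 = True leaves only ~y4, so y4 = False.

False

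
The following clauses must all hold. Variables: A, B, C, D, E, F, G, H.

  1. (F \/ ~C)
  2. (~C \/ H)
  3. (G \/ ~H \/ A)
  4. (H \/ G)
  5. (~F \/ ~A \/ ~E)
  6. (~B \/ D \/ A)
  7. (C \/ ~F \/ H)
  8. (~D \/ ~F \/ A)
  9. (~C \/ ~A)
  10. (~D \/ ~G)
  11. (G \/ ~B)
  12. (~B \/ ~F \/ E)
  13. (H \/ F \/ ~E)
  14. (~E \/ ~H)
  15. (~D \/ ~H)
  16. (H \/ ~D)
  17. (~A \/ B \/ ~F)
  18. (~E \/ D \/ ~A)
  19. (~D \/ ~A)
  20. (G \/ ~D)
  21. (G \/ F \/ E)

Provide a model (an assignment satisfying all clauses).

Try A = True.
  then C is forced to False.
  then D is forced to False.
  then E is forced to False.
For the remaining variables, B = False, F = False, G = True, H = True works.

A=True, B=False, C=False, D=False, E=False, F=False, G=True, H=True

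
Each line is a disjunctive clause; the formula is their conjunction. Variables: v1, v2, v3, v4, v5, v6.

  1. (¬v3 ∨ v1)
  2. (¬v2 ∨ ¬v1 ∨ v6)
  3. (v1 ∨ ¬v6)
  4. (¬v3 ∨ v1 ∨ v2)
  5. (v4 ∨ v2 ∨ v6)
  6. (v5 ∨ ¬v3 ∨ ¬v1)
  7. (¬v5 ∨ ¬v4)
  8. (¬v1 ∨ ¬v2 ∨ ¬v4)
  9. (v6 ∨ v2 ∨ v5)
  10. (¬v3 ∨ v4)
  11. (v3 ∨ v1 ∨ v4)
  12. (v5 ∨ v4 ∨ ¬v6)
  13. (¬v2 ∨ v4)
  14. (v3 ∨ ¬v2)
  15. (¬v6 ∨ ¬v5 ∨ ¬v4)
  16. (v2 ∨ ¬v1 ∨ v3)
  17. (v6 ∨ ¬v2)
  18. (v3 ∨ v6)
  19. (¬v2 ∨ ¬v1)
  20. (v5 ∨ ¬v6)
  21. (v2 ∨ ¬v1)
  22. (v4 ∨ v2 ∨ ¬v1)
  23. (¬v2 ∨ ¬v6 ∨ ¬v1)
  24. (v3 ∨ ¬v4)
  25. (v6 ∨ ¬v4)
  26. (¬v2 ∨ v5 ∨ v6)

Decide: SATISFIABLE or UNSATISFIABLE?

UNSATISFIABLE

v2 = True:
  propagation gives v4=True, v5=False, v1=False, v3=False; an empty clause results — contradiction.
v2 = False:
  propagation gives v1=False, v3=False, v6=False; an empty clause results — contradiction.
Every branch closes, so no satisfying assignment exists.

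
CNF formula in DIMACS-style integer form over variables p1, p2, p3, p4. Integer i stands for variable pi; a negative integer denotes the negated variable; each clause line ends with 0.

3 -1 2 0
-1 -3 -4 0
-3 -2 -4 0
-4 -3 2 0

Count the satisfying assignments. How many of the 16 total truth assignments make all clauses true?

10

Case analysis on p3 and p2:
  p3=1, p2=1: remaining (p1,p4) ∈ {(0,0); (1,0)} — 2.
  p3=1, p2=0: remaining (p1,p4) ∈ {(0,0); (1,0)} — 2.
  p3=0, p2=1: remaining (p1,p4) ∈ {(0,0); (0,1); (1,0); (1,1)} — 4.
  p3=0, p2=0: remaining (p1,p4) ∈ {(0,0); (0,1)} — 2.
Total: 2 + 2 + 4 + 2 = 10.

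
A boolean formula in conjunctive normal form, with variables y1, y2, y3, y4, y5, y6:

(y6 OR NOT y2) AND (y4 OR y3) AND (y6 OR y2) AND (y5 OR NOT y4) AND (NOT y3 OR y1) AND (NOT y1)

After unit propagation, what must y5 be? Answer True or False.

True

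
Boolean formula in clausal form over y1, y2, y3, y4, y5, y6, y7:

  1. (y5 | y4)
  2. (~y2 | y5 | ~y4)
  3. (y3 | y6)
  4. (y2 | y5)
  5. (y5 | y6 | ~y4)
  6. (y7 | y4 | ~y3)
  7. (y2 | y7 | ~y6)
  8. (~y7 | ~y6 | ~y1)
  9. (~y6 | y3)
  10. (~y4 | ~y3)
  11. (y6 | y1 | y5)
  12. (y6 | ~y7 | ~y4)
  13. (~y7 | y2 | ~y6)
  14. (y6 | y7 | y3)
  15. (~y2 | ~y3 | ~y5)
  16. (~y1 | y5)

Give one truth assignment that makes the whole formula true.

Set y1 = False and propagate.
Try y2 = False.
  then y5 is forced to True.
The remaining clauses are satisfied by y3 = True, y4 = False, y6 = False, y7 = True.

y1=False, y2=False, y3=True, y4=False, y5=True, y6=False, y7=True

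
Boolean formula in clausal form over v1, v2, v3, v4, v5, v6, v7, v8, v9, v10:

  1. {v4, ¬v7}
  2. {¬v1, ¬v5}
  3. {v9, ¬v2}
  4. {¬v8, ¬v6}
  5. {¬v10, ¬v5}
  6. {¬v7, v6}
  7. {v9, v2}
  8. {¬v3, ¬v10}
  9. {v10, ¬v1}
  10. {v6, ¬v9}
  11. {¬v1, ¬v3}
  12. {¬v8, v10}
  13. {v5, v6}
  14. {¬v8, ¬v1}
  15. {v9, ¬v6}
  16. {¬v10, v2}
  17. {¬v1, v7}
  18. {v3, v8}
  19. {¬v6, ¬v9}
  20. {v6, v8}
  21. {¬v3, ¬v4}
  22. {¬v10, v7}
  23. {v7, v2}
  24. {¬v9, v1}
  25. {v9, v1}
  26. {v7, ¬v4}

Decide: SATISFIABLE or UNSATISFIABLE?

UNSATISFIABLE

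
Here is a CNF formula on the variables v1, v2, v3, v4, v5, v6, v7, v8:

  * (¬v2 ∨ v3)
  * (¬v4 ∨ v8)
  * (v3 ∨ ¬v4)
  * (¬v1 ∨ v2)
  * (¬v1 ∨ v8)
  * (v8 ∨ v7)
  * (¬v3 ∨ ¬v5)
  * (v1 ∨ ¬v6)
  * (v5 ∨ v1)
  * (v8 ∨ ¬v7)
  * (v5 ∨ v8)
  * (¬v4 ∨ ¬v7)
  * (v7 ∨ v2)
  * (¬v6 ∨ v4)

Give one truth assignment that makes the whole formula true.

v1=True, v2=True, v3=True, v4=False, v5=False, v6=False, v7=True, v8=True

Check each clause:
  1. (v3 ∨ ¬v2) — v3 is true.
  2. (v8 ∨ ¬v4) — v8 is true.
  3. (¬v4 ∨ v3) — v3 is true.
  4. (¬v1 ∨ v2) — v2 is true.
  5. (v8 ∨ ¬v1) — v8 is true.
  6. (v8 ∨ v7) — v8 is true.
  7. (¬v5 ∨ ¬v3) — ¬v5 is true.
  8. (¬v6 ∨ v1) — v1 is true.
  9. (v1 ∨ v5) — v1 is true.
  10. (v8 ∨ ¬v7) — v8 is true.
  11. (v5 ∨ v8) — v8 is true.
  12. (¬v7 ∨ ¬v4) — ¬v4 is true.
  13. (v2 ∨ v7) — v2 is true.
  14. (v4 ∨ ¬v6) — ¬v6 is true.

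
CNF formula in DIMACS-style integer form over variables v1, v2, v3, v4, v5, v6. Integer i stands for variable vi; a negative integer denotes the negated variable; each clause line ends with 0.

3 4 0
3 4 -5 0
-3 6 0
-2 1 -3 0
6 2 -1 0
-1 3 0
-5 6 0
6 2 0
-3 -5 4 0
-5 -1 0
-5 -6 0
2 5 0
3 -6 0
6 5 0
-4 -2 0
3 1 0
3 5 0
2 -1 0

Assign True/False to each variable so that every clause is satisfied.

v1=T  v2=T  v3=T  v4=F  v5=F  v6=T

Check each clause:
  1. (v3 | v4) — v3 is true.
  2. (v3 | ~v5 | v4) — v3 is true.
  3. (v6 | ~v3) — v6 is true.
  4. (~v3 | v1 | ~v2) — v1 is true.
  5. (~v1 | v2 | v6) — v2 is true.
  6. (~v1 | v3) — v3 is true.
  7. (~v5 | v6) — ~v5 is true.
  8. (v2 | v6) — v2 is true.
  9. (~v5 | v4 | ~v3) — ~v5 is true.
  10. (~v1 | ~v5) — ~v5 is true.
  11. (~v5 | ~v6) — ~v5 is true.
  12. (v5 | v2) — v2 is true.
  13. (v3 | ~v6) — v3 is true.
  14. (v5 | v6) — v6 is true.
  15. (~v2 | ~v4) — ~v4 is true.
  16. (v1 | v3) — v1 is true.
  17. (v5 | v3) — v3 is true.
  18. (~v1 | v2) — v2 is true.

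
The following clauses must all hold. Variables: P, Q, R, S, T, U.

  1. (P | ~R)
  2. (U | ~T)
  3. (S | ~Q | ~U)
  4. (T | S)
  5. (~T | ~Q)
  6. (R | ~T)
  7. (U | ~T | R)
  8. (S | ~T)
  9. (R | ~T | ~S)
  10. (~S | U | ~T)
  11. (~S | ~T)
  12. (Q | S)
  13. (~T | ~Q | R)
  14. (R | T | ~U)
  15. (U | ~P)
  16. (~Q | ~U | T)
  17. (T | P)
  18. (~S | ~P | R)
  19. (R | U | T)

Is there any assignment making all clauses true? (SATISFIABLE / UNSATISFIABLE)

SATISFIABLE

Try P = True.
  then U is forced to True.
Try Q = False.
  then S is forced to True.
  then T is forced to False.
  then R is forced to True.
So P=True, Q=False, R=True, S=True, T=False, U=True is a satisfying assignment.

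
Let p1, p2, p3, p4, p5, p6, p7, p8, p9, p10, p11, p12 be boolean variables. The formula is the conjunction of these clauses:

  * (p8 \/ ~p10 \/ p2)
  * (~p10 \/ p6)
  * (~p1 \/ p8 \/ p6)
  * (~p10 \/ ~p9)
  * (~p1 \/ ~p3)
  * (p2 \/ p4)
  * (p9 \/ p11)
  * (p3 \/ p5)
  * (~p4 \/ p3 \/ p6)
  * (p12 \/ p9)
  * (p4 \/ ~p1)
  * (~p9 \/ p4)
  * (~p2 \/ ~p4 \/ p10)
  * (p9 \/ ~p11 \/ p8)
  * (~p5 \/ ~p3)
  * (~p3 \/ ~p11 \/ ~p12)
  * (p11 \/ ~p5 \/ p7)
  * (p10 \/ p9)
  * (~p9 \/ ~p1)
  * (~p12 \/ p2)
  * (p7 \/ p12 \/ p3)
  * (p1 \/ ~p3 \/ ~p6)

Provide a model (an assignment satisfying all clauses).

p1=0, p2=0, p3=1, p4=1, p5=0, p6=0, p7=1, p8=0, p9=1, p10=0, p11=1, p12=0

Check each clause:
  1. (p8 \/ p2 \/ ~p10) — ~p10 is true.
  2. (~p10 \/ p6) — ~p10 is true.
  3. (p6 \/ ~p1 \/ p8) — ~p1 is true.
  4. (~p9 \/ ~p10) — ~p10 is true.
  5. (~p1 \/ ~p3) — ~p1 is true.
  6. (p4 \/ p2) — p4 is true.
  7. (p11 \/ p9) — p9 is true.
  8. (p5 \/ p3) — p3 is true.
  9. (p3 \/ p6 \/ ~p4) — p3 is true.
  10. (p12 \/ p9) — p9 is true.
  11. (~p1 \/ p4) — p4 is true.
  12. (~p9 \/ p4) — p4 is true.
  13. (p10 \/ ~p4 \/ ~p2) — ~p2 is true.
  14. (p9 \/ p8 \/ ~p11) — p9 is true.
  15. (~p3 \/ ~p5) — ~p5 is true.
  16. (~p3 \/ ~p11 \/ ~p12) — ~p12 is true.
  17. (~p5 \/ p11 \/ p7) — ~p5 is true.
  18. (p9 \/ p10) — p9 is true.
  19. (~p9 \/ ~p1) — ~p1 is true.
  20. (p2 \/ ~p12) — ~p12 is true.
  21. (p3 \/ p7 \/ p12) — p3 is true.
  22. (~p3 \/ ~p6 \/ p1) — ~p6 is true.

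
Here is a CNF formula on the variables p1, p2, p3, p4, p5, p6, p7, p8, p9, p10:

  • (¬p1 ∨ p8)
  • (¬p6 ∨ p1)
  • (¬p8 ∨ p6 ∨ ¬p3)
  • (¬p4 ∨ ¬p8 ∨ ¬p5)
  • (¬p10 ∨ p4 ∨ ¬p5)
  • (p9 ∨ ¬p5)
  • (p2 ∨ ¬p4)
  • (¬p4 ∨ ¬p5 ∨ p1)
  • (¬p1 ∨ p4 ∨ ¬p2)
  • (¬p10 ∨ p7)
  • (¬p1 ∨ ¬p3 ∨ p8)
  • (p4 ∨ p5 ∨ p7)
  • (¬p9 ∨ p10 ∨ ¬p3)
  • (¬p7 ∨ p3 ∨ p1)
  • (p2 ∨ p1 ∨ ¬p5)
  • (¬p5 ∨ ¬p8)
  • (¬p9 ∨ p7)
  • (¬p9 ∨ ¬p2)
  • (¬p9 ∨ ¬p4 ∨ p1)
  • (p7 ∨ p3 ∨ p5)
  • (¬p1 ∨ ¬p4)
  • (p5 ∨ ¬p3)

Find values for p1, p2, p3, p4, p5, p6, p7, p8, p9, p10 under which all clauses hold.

p1=True  p2=False  p3=False  p4=False  p5=False  p6=False  p7=True  p8=True  p9=True  p10=False

Branch on p1: take p1 = True.
  then p8 is forced to True.
  then p5 is forced to False.
  then p4 is forced to False.
  then p2 is forced to False.
  then p7 is forced to True.
  then p3 is forced to False.
p6, p9, p10 are now unconstrained; take p6 = False, p9 = True, p10 = False.
Check each clause:
  1. (p8 ∨ ¬p1) — p8 is true.
  2. (¬p6 ∨ p1) — p1 is true.
  3. (¬p8 ∨ ¬p3 ∨ p6) — ¬p3 is true.
  4. (¬p8 ∨ ¬p5 ∨ ¬p4) — ¬p5 is true.
  5. (¬p10 ∨ p4 ∨ ¬p5) — ¬p5 is true.
  6. (¬p5 ∨ p9) — p9 is true.
  7. (p2 ∨ ¬p4) — ¬p4 is true.
  8. (p1 ∨ ¬p5 ∨ ¬p4) — p1 is true.
  9. (¬p1 ∨ p4 ∨ ¬p2) — ¬p2 is true.
  10. (¬p10 ∨ p7) — ¬p10 is true.
  11. (¬p3 ∨ ¬p1 ∨ p8) — p8 is true.
  12. (p4 ∨ p7 ∨ p5) — p7 is true.
  13. (¬p3 ∨ ¬p9 ∨ p10) — ¬p3 is true.
  14. (¬p7 ∨ p3 ∨ p1) — p1 is true.
  15. (p1 ∨ p2 ∨ ¬p5) — p1 is true.
  16. (¬p8 ∨ ¬p5) — ¬p5 is true.
  17. (¬p9 ∨ p7) — p7 is true.
  18. (¬p9 ∨ ¬p2) — ¬p2 is true.
  19. (p1 ∨ ¬p4 ∨ ¬p9) — p1 is true.
  20. (p7 ∨ p5 ∨ p3) — p7 is true.
  21. (¬p4 ∨ ¬p1) — ¬p4 is true.
  22. (p5 ∨ ¬p3) — ¬p3 is true.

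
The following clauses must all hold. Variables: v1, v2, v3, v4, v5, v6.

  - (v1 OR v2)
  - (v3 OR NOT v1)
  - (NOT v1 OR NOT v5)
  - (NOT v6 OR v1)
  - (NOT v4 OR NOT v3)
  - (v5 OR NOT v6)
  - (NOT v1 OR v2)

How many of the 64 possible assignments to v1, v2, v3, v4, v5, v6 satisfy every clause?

7

Split on v1, then v2.
  v1=1, v2=1: remaining (v3,v4,v5,v6) ∈ {(1,0,0,0)} — 1.
  v1=1, v2=0: a clause becomes empty — 0.
  v1=0, v2=1: v5 free; 3 ways for (v3,v4,v6) × 2^1 = 6.
  v1=0, v2=0: a clause becomes empty — 0.
Total: 1 + 0 + 6 + 0 = 7.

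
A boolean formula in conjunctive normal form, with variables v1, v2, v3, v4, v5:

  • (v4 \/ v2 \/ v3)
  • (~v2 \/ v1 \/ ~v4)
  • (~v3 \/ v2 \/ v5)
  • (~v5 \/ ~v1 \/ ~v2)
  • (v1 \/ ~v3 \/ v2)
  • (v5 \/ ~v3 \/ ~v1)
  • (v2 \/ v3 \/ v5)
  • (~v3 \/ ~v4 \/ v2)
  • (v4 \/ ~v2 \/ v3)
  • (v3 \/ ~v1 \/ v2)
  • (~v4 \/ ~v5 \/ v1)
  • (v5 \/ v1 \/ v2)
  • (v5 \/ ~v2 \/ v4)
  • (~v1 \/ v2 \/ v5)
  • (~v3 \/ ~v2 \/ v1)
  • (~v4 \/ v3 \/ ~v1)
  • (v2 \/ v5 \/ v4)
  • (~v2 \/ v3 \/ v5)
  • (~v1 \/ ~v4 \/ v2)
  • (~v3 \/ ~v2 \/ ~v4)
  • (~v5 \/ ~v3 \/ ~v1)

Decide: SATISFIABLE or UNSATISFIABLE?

v2 = True:
  v1 = True:
    propagation gives v5=False, v3=False; an empty clause results — contradiction.
  v1 = False:
    propagation gives v4=False, v3=True; an empty clause results — contradiction.
v2 = False:
  v1 = True:
    propagation gives v3=True, v5=True; an empty clause results — contradiction.
  v1 = False:
    propagation gives v3=False, v4=True, v5=True; an empty clause results — contradiction.
Every branch closes, so no satisfying assignment exists.

UNSATISFIABLE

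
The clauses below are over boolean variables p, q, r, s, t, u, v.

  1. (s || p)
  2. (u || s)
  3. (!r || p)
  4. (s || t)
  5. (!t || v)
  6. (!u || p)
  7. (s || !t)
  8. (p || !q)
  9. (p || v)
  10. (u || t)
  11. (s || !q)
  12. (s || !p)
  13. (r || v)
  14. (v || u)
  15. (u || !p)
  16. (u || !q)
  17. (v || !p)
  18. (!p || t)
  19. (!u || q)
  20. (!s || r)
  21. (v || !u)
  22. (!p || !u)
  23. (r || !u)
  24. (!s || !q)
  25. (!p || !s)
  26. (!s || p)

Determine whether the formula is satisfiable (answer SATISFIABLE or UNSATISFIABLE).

UNSATISFIABLE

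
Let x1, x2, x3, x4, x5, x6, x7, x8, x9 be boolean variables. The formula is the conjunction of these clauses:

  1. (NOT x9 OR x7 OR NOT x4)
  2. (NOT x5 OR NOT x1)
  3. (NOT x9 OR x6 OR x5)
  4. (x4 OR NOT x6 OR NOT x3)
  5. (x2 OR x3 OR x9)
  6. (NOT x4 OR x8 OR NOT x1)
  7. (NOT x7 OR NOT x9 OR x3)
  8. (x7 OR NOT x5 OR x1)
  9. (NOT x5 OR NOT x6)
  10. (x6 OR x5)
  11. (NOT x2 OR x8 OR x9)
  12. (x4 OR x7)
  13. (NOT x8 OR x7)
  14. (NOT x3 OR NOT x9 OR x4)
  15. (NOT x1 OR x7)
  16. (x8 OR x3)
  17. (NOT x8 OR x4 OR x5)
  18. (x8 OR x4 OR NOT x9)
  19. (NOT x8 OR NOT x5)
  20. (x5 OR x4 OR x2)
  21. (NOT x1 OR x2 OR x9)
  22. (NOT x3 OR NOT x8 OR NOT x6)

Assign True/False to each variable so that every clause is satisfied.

Try x1 = False.
The remaining clauses are satisfied by x2 = True, x3 = True, x4 = True, x5 = True, x6 = False, x7 = True, x8 = False, x9 = True.

x1 = 0, x2 = 1, x3 = 1, x4 = 1, x5 = 1, x6 = 0, x7 = 1, x8 = 0, x9 = 1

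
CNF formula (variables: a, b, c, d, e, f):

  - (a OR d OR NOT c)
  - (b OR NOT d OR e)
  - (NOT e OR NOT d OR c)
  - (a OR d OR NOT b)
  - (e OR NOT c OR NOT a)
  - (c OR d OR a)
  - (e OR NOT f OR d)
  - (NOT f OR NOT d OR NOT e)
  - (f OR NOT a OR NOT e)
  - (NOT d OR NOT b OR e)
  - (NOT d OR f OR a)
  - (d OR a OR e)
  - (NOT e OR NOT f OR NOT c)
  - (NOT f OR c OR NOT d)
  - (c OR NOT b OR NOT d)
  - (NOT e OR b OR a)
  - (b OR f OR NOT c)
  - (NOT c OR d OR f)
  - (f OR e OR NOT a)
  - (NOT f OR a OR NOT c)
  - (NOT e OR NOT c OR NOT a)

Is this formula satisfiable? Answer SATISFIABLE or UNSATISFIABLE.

Set a = True and propagate.
Set b = False and propagate.
Set c = False and propagate.
The remaining clauses are satisfied by d = False, e = True, f = True.
Every clause has at least one true literal under this assignment.
So a = True  b = False  c = False  d = False  e = True  f = True is a satisfying assignment.

SATISFIABLE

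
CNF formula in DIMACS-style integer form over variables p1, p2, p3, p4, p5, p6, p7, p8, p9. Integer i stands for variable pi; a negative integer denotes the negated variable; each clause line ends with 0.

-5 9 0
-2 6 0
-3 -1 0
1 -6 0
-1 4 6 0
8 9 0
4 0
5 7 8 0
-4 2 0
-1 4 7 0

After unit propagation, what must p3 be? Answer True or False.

Unit clause (p4) sets p4 = True.
(~p4 | p2) with p4 = True leaves only p2, so p2 = True.
In (p6 | ~p2), ~p2 is now false; p6 must hold, so p6 = True.
In (p1 | ~p6), ~p6 is now false; p1 must hold, so p1 = True.
In (~p3 | ~p1), ~p1 is now false; ~p3 must hold, so p3 = False.

False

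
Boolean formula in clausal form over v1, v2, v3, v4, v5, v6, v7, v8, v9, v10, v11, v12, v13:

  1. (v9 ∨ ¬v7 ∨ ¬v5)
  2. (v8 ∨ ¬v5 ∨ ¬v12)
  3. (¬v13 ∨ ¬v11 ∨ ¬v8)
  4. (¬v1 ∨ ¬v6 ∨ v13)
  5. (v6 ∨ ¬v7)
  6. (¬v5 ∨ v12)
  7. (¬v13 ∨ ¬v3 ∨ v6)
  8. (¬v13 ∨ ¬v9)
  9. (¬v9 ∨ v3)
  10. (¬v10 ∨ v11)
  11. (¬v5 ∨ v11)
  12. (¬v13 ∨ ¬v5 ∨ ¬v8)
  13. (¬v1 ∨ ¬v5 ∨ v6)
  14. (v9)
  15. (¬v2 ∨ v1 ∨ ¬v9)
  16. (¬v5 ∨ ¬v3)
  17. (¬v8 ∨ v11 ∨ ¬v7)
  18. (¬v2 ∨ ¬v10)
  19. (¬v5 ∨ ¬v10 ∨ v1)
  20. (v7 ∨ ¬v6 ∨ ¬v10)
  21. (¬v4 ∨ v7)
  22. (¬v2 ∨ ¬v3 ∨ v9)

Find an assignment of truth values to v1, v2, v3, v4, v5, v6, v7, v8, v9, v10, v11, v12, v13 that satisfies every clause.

v1=False, v2=False, v3=True, v4=False, v5=False, v6=False, v7=False, v8=False, v9=True, v10=False, v11=True, v12=True, v13=False

Check each clause:
  1. (¬v5 ∨ v9 ∨ ¬v7) — v9 is true.
  2. (¬v5 ∨ ¬v12 ∨ v8) — ¬v5 is true.
  3. (¬v11 ∨ ¬v13 ∨ ¬v8) — ¬v8 is true.
  4. (¬v1 ∨ ¬v6 ∨ v13) — ¬v6 is true.
  5. (v6 ∨ ¬v7) — ¬v7 is true.
  6. (¬v5 ∨ v12) — ¬v5 is true.
  7. (v6 ∨ ¬v13 ∨ ¬v3) — ¬v13 is true.
  8. (¬v9 ∨ ¬v13) — ¬v13 is true.
  9. (¬v9 ∨ v3) — v3 is true.
  10. (¬v10 ∨ v11) — v11 is true.
  11. (¬v5 ∨ v11) — v11 is true.
  12. (¬v8 ∨ ¬v5 ∨ ¬v13) — ¬v8 is true.
  13. (¬v5 ∨ ¬v1 ∨ v6) — ¬v5 is true.
  14. (v9) — v9 is true.
  15. (¬v2 ∨ ¬v9 ∨ v1) — ¬v2 is true.
  16. (¬v3 ∨ ¬v5) — ¬v5 is true.
  17. (v11 ∨ ¬v7 ∨ ¬v8) — ¬v8 is true.
  18. (¬v10 ∨ ¬v2) — ¬v10 is true.
  19. (¬v5 ∨ v1 ∨ ¬v10) — ¬v5 is true.
  20. (v7 ∨ ¬v10 ∨ ¬v6) — ¬v6 is true.
  21. (¬v4 ∨ v7) — ¬v4 is true.
  22. (¬v3 ∨ ¬v2 ∨ v9) — v9 is true.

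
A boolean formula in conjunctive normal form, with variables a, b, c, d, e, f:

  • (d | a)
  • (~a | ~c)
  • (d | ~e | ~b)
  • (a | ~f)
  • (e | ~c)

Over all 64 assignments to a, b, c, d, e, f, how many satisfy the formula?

20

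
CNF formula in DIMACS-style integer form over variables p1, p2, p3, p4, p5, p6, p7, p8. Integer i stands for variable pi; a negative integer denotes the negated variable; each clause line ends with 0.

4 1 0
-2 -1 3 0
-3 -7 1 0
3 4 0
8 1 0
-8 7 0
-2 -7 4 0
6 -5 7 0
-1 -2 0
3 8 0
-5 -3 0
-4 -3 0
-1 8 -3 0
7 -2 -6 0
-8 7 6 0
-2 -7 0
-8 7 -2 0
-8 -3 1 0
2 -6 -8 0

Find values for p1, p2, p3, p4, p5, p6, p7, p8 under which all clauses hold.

Pure literal: p5 appears only negated; assign p5 = False.
Try p1 = True.
  then p2 is forced to False.
Set p3 = True and propagate.
  then p4 is forced to False.
  then p8 is forced to True.
  then p7 is forced to True.
  then p6 is forced to False.

p1=True, p2=False, p3=True, p4=False, p5=False, p6=False, p7=True, p8=True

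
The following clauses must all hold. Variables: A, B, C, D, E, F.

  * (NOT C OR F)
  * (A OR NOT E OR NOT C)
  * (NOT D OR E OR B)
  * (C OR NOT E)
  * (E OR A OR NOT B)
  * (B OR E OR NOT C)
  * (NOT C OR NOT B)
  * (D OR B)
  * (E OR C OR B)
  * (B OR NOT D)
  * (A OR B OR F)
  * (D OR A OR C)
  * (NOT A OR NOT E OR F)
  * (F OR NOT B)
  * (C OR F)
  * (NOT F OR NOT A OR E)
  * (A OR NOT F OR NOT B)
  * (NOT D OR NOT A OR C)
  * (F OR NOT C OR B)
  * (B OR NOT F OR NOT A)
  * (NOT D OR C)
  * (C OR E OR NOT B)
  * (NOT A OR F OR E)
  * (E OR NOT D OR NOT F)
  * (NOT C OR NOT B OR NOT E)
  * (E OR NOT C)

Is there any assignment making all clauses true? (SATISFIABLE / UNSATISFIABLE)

UNSATISFIABLE

B = True:
  propagation gives C=False, E=False; an empty clause results — contradiction.
B = False:
  propagation gives D=True; an empty clause results — contradiction.
Every branch closes, so no satisfying assignment exists.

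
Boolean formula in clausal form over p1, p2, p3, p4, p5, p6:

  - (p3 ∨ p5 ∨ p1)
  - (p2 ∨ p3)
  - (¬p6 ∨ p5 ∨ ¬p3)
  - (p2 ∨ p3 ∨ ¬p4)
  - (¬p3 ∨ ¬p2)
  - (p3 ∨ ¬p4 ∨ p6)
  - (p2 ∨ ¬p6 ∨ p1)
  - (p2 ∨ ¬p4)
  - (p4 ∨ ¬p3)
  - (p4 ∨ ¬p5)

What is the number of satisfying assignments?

5

The models are:
  p1=F p2=T p3=F p4=T p5=T p6=T
  p1=T p2=T p3=F p4=F p5=F p6=F
  p1=T p2=T p3=F p4=F p5=F p6=T
  p1=T p2=T p3=F p4=T p5=F p6=T
  p1=T p2=T p3=F p4=T p5=T p6=T
That's 5 in total.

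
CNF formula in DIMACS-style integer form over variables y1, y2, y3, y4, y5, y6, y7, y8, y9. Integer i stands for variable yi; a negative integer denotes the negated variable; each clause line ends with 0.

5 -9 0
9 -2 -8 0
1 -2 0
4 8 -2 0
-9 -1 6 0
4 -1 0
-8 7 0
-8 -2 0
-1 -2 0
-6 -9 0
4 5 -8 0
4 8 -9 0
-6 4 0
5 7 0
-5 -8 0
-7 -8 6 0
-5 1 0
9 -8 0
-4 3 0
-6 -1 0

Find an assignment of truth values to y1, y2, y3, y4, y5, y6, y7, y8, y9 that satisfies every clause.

y1 = True, y2 = False, y3 = True, y4 = True, y5 = False, y6 = False, y7 = True, y8 = False, y9 = False

y2 occurs only negated in the remaining clauses — set y2 = False.
y3 occurs only positively in the remaining clauses — set y3 = True.
Branch on y1: take y1 = True.
  then y4 is forced to True.
  then y6 is forced to False.
  then y9 is forced to False.
  then y8 is forced to False.
For the remaining variables, y5 = False, y7 = True works.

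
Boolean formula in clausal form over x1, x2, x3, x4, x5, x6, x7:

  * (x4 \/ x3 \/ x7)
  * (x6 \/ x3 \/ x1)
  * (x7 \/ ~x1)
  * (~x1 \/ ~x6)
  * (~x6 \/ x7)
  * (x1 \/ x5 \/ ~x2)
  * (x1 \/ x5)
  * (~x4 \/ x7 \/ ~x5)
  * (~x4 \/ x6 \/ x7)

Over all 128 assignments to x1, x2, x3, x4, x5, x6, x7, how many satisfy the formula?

30

Case analysis on x1 and x7:
  x1=T, x7=T: forces x6=F; x2, x3, x4, x5 free → 2^4 = 16.
  x1=T, x7=F: a clause becomes empty — 0.
  x1=F, x7=T: x2, x4 free; 3 ways for (x3,x5,x6) × 2^2 = 12.
  x1=F, x7=F: remaining (x2,x3,x4,x5,x6) ∈ {(F,T,F,T,F); (T,T,F,T,F)} — 2.
Total: 16 + 0 + 12 + 2 = 30.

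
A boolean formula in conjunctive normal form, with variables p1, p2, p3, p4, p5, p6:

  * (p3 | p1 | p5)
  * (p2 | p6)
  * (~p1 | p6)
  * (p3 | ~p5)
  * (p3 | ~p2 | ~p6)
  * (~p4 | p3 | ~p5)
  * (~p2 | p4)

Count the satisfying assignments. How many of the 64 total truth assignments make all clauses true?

16

Case analysis on p3 and p2:
  p3=T, p2=T: p5 free; 3 ways for (p1,p4,p6) × 2^1 = 6.
  p3=T, p2=F: forces p6=T; p1, p4, p5 free → 2^3 = 8.
  p3=F, p2=T: a clause becomes empty — 0.
  p3=F, p2=F: remaining (p1,p4,p5,p6) ∈ {(T,F,F,T); (T,T,F,T)} — 2.
Total: 6 + 8 + 0 + 2 = 16.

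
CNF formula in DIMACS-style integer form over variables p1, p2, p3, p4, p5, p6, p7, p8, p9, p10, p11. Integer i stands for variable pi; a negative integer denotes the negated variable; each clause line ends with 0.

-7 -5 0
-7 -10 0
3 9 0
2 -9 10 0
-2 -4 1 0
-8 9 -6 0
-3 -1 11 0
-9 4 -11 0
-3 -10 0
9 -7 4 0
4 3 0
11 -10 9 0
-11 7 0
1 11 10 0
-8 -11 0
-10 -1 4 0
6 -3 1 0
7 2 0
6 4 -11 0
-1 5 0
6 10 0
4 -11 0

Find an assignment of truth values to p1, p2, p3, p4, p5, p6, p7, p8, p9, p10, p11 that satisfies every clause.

p1=T  p2=T  p3=F  p4=T  p5=T  p6=T  p7=F  p8=F  p9=T  p10=T  p11=F

Check each clause:
  1. (!p5 || !p7) — !p7 is true.
  2. (!p10 || !p7) — !p7 is true.
  3. (p9 || p3) — p9 is true.
  4. (p2 || p10 || !p9) — p2 is true.
  5. (!p4 || p1 || !p2) — p1 is true.
  6. (p9 || !p8 || !p6) — !p8 is true.
  7. (!p1 || p11 || !p3) — !p3 is true.
  8. (!p11 || !p9 || p4) — p4 is true.
  9. (!p3 || !p10) — !p3 is true.
  10. (p9 || p4 || !p7) — !p7 is true.
  11. (p4 || p3) — p4 is true.
  12. (p9 || !p10 || p11) — p9 is true.
  13. (p7 || !p11) — !p11 is true.
  14. (p10 || p11 || p1) — p1 is true.
  15. (!p8 || !p11) — !p8 is true.
  16. (p4 || !p1 || !p10) — p4 is true.
  17. (!p3 || p6 || p1) — p1 is true.
  18. (p7 || p2) — p2 is true.
  19. (p4 || !p11 || p6) — p4 is true.
  20. (p5 || !p1) — p5 is true.
  21. (p10 || p6) — p10 is true.
  22. (p4 || !p11) — p4 is true.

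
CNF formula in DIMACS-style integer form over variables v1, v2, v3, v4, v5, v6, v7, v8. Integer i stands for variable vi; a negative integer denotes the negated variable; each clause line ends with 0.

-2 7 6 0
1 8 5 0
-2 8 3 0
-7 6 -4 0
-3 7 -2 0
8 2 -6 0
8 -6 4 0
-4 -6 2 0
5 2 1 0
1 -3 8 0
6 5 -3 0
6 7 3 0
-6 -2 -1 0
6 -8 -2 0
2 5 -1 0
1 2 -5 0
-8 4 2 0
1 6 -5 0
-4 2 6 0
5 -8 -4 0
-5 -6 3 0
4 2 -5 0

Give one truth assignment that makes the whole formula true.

v1 = F, v2 = T, v3 = T, v4 = F, v5 = F, v6 = T, v7 = T, v8 = T

Try v1 = False.
Set v2 = True and propagate.
Set v3 = True and propagate.
  then v7 is forced to True.
  then v8 is forced to True.
  then v6 is forced to True.
For the remaining variables, v4 = False, v5 = False works.
Every clause has at least one true literal under this assignment.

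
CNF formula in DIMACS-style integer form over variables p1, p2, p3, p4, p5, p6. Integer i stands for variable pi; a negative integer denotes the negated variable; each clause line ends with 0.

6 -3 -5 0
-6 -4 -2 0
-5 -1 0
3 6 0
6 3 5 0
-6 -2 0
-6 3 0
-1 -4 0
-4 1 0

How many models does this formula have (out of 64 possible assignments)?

7

Split on p6, then p3.
  p6=T, p3=T: remaining (p1,p2,p4,p5) ∈ {(F,F,F,F); (F,F,F,T); (T,F,F,F)} — 3.
  p6=T, p3=F: a clause becomes empty — 0.
  p6=F, p3=T: remaining (p1,p2,p4,p5) ∈ {(F,F,F,F); (F,T,F,F); (T,F,F,F); (T,T,F,F)} — 4.
  p6=F, p3=F: a clause becomes empty — 0.
Total: 3 + 0 + 4 + 0 = 7.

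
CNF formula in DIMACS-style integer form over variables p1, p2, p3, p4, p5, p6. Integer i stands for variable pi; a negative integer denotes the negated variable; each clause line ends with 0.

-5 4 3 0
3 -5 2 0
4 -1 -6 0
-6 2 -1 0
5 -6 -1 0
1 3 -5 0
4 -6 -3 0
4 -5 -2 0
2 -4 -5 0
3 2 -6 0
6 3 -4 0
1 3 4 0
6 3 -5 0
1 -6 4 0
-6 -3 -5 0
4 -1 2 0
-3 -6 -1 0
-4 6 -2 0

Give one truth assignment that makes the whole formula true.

p1 = False, p2 = True, p3 = True, p4 = True, p5 = False, p6 = True

Check each clause:
  1. (NOT p5 OR p3 OR p4) — p3 is true.
  2. (p2 OR NOT p5 OR p3) — p2 is true.
  3. (NOT p1 OR NOT p6 OR p4) — p4 is true.
  4. (p2 OR NOT p6 OR NOT p1) — p2 is true.
  5. (NOT p6 OR NOT p1 OR p5) — NOT p1 is true.
  6. (p3 OR p1 OR NOT p5) — p3 is true.
  7. (NOT p3 OR NOT p6 OR p4) — p4 is true.
  8. (p4 OR NOT p2 OR NOT p5) — NOT p5 is true.
  9. (p2 OR NOT p4 OR NOT p5) — p2 is true.
  10. (p3 OR p2 OR NOT p6) — p2 is true.
  11. (p3 OR p6 OR NOT p4) — p3 is true.
  12. (p3 OR p1 OR p4) — p3 is true.
  13. (NOT p5 OR p6 OR p3) — p3 is true.
  14. (NOT p6 OR p1 OR p4) — p4 is true.
  15. (NOT p6 OR NOT p3 OR NOT p5) — NOT p5 is true.
  16. (p2 OR NOT p1 OR p4) — p2 is true.
  17. (NOT p6 OR NOT p1 OR NOT p3) — NOT p1 is true.
  18. (NOT p4 OR p6 OR NOT p2) — p6 is true.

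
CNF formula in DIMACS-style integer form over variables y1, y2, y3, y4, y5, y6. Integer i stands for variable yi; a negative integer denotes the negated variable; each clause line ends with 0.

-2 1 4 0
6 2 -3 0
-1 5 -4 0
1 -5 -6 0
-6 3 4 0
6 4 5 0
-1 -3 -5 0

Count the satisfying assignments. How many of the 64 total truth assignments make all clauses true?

20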